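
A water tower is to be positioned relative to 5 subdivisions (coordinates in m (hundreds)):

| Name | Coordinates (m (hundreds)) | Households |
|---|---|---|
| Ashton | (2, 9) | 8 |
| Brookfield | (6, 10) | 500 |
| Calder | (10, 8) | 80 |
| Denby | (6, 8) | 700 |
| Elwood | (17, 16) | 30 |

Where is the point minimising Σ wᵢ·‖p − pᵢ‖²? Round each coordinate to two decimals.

(6.47, 8.95)

The minimiser of Σwᵢ‖p−pᵢ‖² is the weighted centroid p* = (Σwᵢpᵢ)/(Σwᵢ).
Σwᵢ = 1318.
Σwᵢxᵢ = 8·2 + 500·6 + 80·10 + 700·6 + 30·17 = 8526.
Σwᵢyᵢ = 8·9 + 500·10 + 80·8 + 700·8 + 30·16 = 11792.
x* = 8526/1318 = 6.47, y* = 11792/1318 = 8.95.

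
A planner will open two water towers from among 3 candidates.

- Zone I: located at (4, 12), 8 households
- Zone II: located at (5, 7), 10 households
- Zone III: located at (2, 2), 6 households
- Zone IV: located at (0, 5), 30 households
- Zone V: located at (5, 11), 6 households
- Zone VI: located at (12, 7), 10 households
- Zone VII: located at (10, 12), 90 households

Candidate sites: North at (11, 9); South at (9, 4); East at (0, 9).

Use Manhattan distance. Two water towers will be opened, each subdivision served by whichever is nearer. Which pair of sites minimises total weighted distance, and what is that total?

Evaluate every pair (each demand assigned to the nearer of the two):
  {North, East}: total = 732
  {North, South}: total = 942
  {South, East}: total = 1212
Best pair: {North, East} with total 732.

{North, East}, total 732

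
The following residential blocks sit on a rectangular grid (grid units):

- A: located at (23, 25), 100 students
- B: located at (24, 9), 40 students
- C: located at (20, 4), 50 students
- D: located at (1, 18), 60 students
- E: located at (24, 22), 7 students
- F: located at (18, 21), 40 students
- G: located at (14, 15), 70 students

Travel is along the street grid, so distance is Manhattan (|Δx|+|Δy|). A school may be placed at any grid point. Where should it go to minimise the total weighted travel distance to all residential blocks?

Manhattan distance separates: Σwᵢ(|x−xᵢ|+|y−yᵢ|) = Σwᵢ|x−xᵢ| + Σwᵢ|y−yᵢ|, so x and y are optimised independently as 1-D weighted medians.
Total weight W = 367; half = 183.5.
x-coordinate, sorted with cumulative weight:
  x=1 (D, w=60) cum 60
  x=14 (G, w=70) cum 130
  x=18 (F, w=40) cum 170
  x=20 (C, w=50) cum 220  ← median
  x=23 (A, w=100) cum 320
  x=24 (B, w=40) cum 360
  x=24 (E, w=7) cum 367
⇒ x* = 20
y-coordinate, sorted with cumulative weight:
  y=4 (C, w=50) cum 50
  y=9 (B, w=40) cum 90
  y=15 (G, w=70) cum 160
  y=18 (D, w=60) cum 220  ← median
  y=21 (F, w=40) cum 260
  y=22 (E, w=7) cum 267
  y=25 (A, w=100) cum 367
⇒ y* = 18

(20, 18)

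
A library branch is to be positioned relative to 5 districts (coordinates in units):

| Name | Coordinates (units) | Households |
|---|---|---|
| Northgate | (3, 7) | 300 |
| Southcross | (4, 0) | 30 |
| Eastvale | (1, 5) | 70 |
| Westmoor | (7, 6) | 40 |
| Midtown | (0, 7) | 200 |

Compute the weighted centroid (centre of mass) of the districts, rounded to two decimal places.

The minimiser of Σwᵢ‖p−pᵢ‖² is the weighted centroid p* = (Σwᵢpᵢ)/(Σwᵢ).
Σwᵢ = 640.
Σwᵢxᵢ = 300·3 + 30·4 + 70·1 + 40·7 + 200·0 = 1370.
Σwᵢyᵢ = 300·7 + 30·0 + 70·5 + 40·6 + 200·7 = 4090.
x* = 1370/640 = 2.14, y* = 4090/640 = 6.39.

(2.14, 6.39)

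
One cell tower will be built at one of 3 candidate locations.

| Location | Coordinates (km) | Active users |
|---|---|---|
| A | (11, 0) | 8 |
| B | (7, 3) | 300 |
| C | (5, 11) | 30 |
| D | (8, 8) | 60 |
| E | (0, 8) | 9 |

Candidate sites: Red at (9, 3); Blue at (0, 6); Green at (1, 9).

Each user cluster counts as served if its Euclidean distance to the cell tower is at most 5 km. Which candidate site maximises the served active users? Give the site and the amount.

Coverage radius r = 5 km; a point is covered iff (Δx)²+(Δy)² ≤ 5² = 25.
  Red (9, 3): covers {A, B} → 308
  Blue (0, 6): covers {E} → 9
  Green (1, 9): covers {C, E} → 39
Maximum coverage at Red: 308 active users.

Red, covering 308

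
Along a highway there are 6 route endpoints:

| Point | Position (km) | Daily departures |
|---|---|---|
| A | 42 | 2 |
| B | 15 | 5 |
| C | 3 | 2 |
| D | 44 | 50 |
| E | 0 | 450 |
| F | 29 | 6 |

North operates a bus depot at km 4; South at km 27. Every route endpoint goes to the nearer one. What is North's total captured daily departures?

457

The indifferent point is the midpoint (4+27)/2 = 15.5; route endpoints left of it (closer to North at 4) go to North, those right go to South.
  E at 0 (w=450) → North
  C at 3 (w=2) → North
  B at 15 (w=5) → North
  F at 29 (w=6) → South
  A at 42 (w=2) → South
  D at 44 (w=50) → South
North captures 457; South captures 58.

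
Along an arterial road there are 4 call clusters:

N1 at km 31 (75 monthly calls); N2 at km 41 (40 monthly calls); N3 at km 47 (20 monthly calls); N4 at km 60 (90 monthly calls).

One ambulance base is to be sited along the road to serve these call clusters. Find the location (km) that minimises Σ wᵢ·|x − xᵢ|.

x = 41

For a sum of weighted absolute distances on a line, the optimum is the weighted median (not the mean). Total weight W = 225; half-weight = 112.5.
Sort by position and accumulate weight:
  km 31 (N1, w=75) → cum 75
  km 41 (N2, w=40) → cum 115  ≥ 112.5 → median here
  km 47 (N3, w=20) → cum 135
  km 60 (N4, w=90) → cum 225
Optimal location: km 41.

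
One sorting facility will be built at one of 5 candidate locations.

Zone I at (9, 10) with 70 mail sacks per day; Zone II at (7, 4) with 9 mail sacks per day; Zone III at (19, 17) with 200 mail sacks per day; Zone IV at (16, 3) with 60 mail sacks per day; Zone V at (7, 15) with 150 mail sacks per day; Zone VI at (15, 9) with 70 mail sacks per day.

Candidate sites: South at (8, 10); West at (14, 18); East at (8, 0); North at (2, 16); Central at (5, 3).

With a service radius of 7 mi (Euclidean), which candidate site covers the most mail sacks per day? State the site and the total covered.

Coverage radius r = 7 mi; a point is covered iff (Δx)²+(Δy)² ≤ 7² = 49.
  South (8, 10): covers {Zone I, Zone II, Zone V} → 229
  West (14, 18): covers {Zone III} → 200
  East (8, 0): covers {Zone II} → 9
  North (2, 16): covers {Zone V} → 150
  Central (5, 3): covers {Zone II} → 9
Maximum coverage at South: 229 mail sacks per day.

South, covering 229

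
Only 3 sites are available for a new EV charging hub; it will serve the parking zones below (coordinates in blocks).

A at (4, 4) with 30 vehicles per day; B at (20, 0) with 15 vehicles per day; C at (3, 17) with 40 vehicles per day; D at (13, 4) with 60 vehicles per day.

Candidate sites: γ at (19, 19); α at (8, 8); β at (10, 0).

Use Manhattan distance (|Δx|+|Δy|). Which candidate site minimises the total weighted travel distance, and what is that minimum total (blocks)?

α, total 1640 blocks

Total weighted distance at each candidate:
  γ (19, 19): total = 3180
  α (8, 8): total = 1640
  β (10, 0): total = 1830
Minimum is at α with total 1640 blocks.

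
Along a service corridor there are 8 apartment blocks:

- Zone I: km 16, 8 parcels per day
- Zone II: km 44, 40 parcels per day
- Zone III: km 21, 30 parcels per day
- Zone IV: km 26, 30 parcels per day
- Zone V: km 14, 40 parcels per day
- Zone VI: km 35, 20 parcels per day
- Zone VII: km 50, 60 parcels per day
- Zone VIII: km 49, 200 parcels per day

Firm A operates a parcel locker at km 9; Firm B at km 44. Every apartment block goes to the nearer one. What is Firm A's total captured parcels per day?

The indifferent point is the midpoint (9+44)/2 = 26.5; apartment blocks left of it (closer to Firm A at 9) go to Firm A, those right go to Firm B.
  Zone V at 14 (w=40) → Firm A
  Zone I at 16 (w=8) → Firm A
  Zone III at 21 (w=30) → Firm A
  Zone IV at 26 (w=30) → Firm A
  Zone VI at 35 (w=20) → Firm B
  Zone II at 44 (w=40) → Firm B
  Zone VIII at 49 (w=200) → Firm B
  Zone VII at 50 (w=60) → Firm B
Firm A captures 108; Firm B captures 320.

108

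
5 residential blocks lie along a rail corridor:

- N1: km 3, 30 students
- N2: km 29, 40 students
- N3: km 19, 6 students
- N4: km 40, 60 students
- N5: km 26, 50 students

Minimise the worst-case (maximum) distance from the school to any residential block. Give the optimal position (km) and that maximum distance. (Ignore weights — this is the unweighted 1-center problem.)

location 21.5, max distance 18.5

The 1-center on a line is the midpoint of the two extreme points: leftmost at 3, rightmost at 40.
Optimal location = (3 + 40)/2 = 21.5; maximum distance = (40 − 3)/2 = 18.5.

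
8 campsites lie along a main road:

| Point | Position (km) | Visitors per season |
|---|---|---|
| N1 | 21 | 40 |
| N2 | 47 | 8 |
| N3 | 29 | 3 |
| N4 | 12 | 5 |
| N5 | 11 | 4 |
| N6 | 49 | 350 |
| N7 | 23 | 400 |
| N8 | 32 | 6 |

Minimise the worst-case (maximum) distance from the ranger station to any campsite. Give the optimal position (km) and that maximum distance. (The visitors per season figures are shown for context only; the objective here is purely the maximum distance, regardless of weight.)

location 30, max distance 19

The 1-center on a line is the midpoint of the two extreme points: leftmost at 11, rightmost at 49.
Optimal location = (11 + 49)/2 = 30; maximum distance = (49 − 11)/2 = 19.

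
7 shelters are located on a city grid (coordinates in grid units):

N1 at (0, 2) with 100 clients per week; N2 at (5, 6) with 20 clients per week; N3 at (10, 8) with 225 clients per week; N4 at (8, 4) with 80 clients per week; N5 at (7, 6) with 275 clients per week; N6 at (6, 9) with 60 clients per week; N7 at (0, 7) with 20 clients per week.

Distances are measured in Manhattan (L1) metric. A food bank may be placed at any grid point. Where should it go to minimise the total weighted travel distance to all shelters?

(7, 6)

Manhattan distance separates: Σwᵢ(|x−xᵢ|+|y−yᵢ|) = Σwᵢ|x−xᵢ| + Σwᵢ|y−yᵢ|, so x and y are optimised independently as 1-D weighted medians.
Total weight W = 780; half = 390.
x-coordinate, sorted with cumulative weight:
  x=0 (N1, w=100) cum 100
  x=0 (N7, w=20) cum 120
  x=5 (N2, w=20) cum 140
  x=6 (N6, w=60) cum 200
  x=7 (N5, w=275) cum 475  ← median
  x=8 (N4, w=80) cum 555
  x=10 (N3, w=225) cum 780
⇒ x* = 7
y-coordinate, sorted with cumulative weight:
  y=2 (N1, w=100) cum 100
  y=4 (N4, w=80) cum 180
  y=6 (N2, w=20) cum 200
  y=6 (N5, w=275) cum 475  ← median
  y=7 (N7, w=20) cum 495
  y=8 (N3, w=225) cum 720
  y=9 (N6, w=60) cum 780
⇒ y* = 6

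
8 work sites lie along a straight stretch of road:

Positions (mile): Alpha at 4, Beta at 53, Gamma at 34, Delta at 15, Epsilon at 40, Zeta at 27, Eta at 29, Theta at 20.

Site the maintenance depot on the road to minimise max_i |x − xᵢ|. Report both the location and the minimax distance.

location 28.5, max distance 24.5

The 1-center on a line is the midpoint of the two extreme points: leftmost at 4, rightmost at 53.
Optimal location = (4 + 53)/2 = 28.5; maximum distance = (53 − 4)/2 = 24.5.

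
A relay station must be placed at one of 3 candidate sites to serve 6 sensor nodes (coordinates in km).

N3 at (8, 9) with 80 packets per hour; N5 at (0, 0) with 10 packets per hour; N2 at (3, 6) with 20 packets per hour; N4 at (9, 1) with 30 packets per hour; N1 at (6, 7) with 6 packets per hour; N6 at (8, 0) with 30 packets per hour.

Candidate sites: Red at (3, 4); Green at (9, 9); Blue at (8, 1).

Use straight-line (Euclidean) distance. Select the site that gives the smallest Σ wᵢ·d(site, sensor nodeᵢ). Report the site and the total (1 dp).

Total weighted distance at each candidate:
  Red (3, 4): total = 1074.5
  Green (9, 9): total = 874.7
  Blue (8, 1): total = 960.0
Minimum is at Green with total 874.7 km.

Green, total 874.7 km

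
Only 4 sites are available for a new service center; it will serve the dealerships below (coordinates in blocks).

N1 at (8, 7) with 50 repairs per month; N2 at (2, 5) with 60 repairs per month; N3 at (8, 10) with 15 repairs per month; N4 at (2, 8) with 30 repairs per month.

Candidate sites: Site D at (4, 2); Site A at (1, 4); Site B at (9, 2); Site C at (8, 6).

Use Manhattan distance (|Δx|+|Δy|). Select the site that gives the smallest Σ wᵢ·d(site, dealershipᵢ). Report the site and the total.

Total weighted distance at each candidate:
  Site D (4, 2): total = 1170
  Site A (1, 4): total = 965
  Site B (9, 2): total = 1425
  Site C (8, 6): total = 770
Minimum is at Site C with total 770 blocks.

Site C, total 770 blocks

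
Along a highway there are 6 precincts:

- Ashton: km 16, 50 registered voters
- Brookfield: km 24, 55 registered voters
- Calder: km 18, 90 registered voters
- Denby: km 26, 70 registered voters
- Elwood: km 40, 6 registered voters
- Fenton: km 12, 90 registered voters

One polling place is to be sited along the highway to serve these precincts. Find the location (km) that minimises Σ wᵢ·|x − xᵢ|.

x = 18

For a sum of weighted absolute distances on a line, the optimum is the weighted median (not the mean). Total weight W = 361; half-weight = 180.5.
Sort by position and accumulate weight:
  km 12 (Fenton, w=90) → cum 90
  km 16 (Ashton, w=50) → cum 140
  km 18 (Calder, w=90) → cum 230  ≥ 180.5 → median here
  km 24 (Brookfield, w=55) → cum 285
  km 26 (Denby, w=70) → cum 355
  km 40 (Elwood, w=6) → cum 361
Optimal location: km 18.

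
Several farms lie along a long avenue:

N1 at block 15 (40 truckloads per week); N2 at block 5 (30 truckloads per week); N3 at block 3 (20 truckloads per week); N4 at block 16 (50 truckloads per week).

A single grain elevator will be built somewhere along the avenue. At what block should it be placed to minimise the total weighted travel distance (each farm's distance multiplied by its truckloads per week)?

x = 15

For a sum of weighted absolute distances on a line, the optimum is the weighted median (not the mean). Total weight W = 140; half-weight = 70.
Sort by position and accumulate weight:
  block 3 (N3, w=20) → cum 20
  block 5 (N2, w=30) → cum 50
  block 15 (N1, w=40) → cum 90  ≥ 70 → median here
  block 16 (N4, w=50) → cum 140
Optimal location: block 15.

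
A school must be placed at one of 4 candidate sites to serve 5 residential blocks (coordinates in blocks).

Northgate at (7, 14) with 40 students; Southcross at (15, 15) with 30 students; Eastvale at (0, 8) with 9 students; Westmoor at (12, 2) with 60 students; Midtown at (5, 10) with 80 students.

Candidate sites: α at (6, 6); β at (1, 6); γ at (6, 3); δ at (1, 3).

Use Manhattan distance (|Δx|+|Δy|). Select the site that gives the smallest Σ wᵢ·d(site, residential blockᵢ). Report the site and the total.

α, total 1972 blocks

Total weighted distance at each candidate:
  α (6, 6): total = 1972
  β (1, 6): total = 2817
  γ (6, 3): total = 2269
  δ (1, 3): total = 3114
Minimum is at α with total 1972 blocks.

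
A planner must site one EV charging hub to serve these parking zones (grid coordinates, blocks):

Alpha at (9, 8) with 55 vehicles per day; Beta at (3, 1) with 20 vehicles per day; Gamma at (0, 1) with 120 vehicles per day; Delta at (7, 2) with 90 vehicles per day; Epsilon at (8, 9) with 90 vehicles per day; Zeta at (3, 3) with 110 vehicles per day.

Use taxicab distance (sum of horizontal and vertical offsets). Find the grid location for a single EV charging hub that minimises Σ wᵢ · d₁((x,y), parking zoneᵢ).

Manhattan distance separates: Σwᵢ(|x−xᵢ|+|y−yᵢ|) = Σwᵢ|x−xᵢ| + Σwᵢ|y−yᵢ|, so x and y are optimised independently as 1-D weighted medians.
Total weight W = 485; half = 242.5.
x-coordinate, sorted with cumulative weight:
  x=0 (Gamma, w=120) cum 120
  x=3 (Beta, w=20) cum 140
  x=3 (Zeta, w=110) cum 250  ← median
  x=7 (Delta, w=90) cum 340
  x=8 (Epsilon, w=90) cum 430
  x=9 (Alpha, w=55) cum 485
⇒ x* = 3
y-coordinate, sorted with cumulative weight:
  y=1 (Beta, w=20) cum 20
  y=1 (Gamma, w=120) cum 140
  y=2 (Delta, w=90) cum 230
  y=3 (Zeta, w=110) cum 340  ← median
  y=8 (Alpha, w=55) cum 395
  y=9 (Epsilon, w=90) cum 485
⇒ y* = 3

(3, 3)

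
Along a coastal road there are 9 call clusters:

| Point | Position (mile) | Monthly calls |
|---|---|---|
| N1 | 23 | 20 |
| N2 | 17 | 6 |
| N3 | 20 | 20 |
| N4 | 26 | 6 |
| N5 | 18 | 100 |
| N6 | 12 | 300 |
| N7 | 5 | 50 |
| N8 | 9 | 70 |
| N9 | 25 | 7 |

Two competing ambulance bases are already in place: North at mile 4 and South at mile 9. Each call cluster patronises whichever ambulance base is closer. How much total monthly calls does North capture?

The indifferent point is the midpoint (4+9)/2 = 6.5; call clusters left of it (closer to North at 4) go to North, those right go to South.
  N7 at 5 (w=50) → North
  N8 at 9 (w=70) → South
  N6 at 12 (w=300) → South
  N2 at 17 (w=6) → South
  N5 at 18 (w=100) → South
  N3 at 20 (w=20) → South
  N1 at 23 (w=20) → South
  N9 at 25 (w=7) → South
  N4 at 26 (w=6) → South
North captures 50; South captures 529.

50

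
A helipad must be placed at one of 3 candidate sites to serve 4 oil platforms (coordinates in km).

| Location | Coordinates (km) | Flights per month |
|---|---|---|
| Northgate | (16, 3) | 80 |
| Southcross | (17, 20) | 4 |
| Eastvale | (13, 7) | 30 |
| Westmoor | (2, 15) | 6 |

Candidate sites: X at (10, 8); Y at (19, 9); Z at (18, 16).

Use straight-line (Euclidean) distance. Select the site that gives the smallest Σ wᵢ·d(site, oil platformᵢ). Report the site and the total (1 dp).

X, total 839.0 km

Total weighted distance at each candidate:
  X (10, 8): total = 839.0
  Y (19, 9): total = 879.3
  Z (18, 16): total = 1473.8
Minimum is at X with total 839.0 km.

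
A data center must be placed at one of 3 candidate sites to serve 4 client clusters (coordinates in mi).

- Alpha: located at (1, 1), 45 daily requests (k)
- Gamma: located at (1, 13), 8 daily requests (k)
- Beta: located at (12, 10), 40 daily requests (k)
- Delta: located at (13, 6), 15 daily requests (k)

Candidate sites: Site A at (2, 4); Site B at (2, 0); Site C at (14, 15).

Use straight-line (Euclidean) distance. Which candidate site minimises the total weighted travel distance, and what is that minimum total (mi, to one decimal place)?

Site A, total 848.9 mi

Total weighted distance at each candidate:
  Site A (2, 4): total = 848.9
  Site B (2, 0): total = 921.6
  Site C (14, 15): total = 1316.2
Minimum is at Site A with total 848.9 mi.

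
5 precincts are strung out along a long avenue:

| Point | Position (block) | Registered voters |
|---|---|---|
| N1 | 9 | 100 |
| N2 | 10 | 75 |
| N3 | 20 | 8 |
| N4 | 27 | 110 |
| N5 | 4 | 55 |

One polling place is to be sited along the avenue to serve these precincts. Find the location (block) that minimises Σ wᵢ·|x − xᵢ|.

For a sum of weighted absolute distances on a line, the optimum is the weighted median (not the mean). Total weight W = 348; half-weight = 174.
Sort by position and accumulate weight:
  block 4 (N5, w=55) → cum 55
  block 9 (N1, w=100) → cum 155
  block 10 (N2, w=75) → cum 230  ≥ 174 → median here
  block 20 (N3, w=8) → cum 238
  block 27 (N4, w=110) → cum 348
Optimal location: block 10.

x = 10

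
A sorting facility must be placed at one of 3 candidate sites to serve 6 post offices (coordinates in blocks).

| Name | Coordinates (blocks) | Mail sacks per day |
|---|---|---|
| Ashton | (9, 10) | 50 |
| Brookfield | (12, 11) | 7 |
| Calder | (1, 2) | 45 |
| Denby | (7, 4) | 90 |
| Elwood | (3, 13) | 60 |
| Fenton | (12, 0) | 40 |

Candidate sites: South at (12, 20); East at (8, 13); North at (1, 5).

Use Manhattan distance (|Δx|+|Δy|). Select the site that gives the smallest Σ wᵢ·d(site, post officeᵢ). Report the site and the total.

Total weighted distance at each candidate:
  South (12, 20): total = 5668
  East (8, 13): total = 2932
  North (1, 5): total = 2774
Minimum is at North with total 2774 blocks.

North, total 2774 blocks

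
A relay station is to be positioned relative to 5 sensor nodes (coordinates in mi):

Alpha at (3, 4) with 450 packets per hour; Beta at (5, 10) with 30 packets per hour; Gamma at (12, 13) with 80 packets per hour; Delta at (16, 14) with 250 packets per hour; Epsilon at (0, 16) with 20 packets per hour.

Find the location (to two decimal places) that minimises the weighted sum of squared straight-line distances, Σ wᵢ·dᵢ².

(7.78, 8.39)

The minimiser of Σwᵢ‖p−pᵢ‖² is the weighted centroid p* = (Σwᵢpᵢ)/(Σwᵢ).
Σwᵢ = 830.
Σwᵢxᵢ = 450·3 + 30·5 + 80·12 + 250·16 + 20·0 = 6460.
Σwᵢyᵢ = 450·4 + 30·10 + 80·13 + 250·14 + 20·16 = 6960.
x* = 6460/830 = 7.78, y* = 6960/830 = 8.39.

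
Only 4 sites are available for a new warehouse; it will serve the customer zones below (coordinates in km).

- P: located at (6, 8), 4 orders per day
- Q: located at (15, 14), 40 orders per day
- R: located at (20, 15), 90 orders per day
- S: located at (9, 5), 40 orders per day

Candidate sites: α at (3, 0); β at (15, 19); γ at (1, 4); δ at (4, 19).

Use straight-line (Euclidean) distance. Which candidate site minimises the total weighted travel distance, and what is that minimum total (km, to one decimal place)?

Total weighted distance at each candidate:
  α (3, 0): total = 3124.6
  β (15, 19): total = 1442.4
  γ (1, 4): total = 3012.2
  δ (4, 19): total = 2607.0
Minimum is at β with total 1442.4 km.

β, total 1442.4 km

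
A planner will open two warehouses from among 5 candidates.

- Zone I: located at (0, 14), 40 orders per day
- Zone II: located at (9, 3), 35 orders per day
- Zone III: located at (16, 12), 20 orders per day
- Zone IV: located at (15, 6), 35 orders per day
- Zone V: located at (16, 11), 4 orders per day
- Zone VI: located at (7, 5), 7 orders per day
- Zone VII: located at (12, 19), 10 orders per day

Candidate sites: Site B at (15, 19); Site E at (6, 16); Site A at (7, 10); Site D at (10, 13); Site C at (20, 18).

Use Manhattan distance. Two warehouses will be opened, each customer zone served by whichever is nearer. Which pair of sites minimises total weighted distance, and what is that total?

Evaluate every pair (each demand assigned to the nearer of the two):
  {Site B, Site A}: total = 1436
  {Site E, Site A}: total = 1440
  {Site E, Site D}: total = 1454
  {Site A, Site D}: total = 1462
  {Site B, Site D}: total = 1524
  {Site A, Site C}: total = 1540
  {Site D, Site C}: total = 1574
  {Site B, Site E}: total = 1645
  {Site E, Site C}: total = 1893
  {Site B, Site C}: total = 2405
Best pair: {Site B, Site A} with total 1436.

{Site B, Site A}, total 1436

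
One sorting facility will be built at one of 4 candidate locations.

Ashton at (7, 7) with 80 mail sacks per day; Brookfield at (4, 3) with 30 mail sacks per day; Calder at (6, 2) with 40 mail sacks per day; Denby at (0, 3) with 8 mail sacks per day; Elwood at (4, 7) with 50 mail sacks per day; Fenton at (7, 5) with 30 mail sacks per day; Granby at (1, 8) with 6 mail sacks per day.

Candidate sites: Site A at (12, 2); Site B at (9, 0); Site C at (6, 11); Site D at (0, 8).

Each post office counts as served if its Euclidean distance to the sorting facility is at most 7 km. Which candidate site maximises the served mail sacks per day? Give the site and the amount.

Coverage radius r = 7 km; a point is covered iff (Δx)²+(Δy)² ≤ 7² = 49.
  Site A (12, 2): covers {Calder, Fenton} → 70
  Site B (9, 0): covers {Brookfield, Calder, Fenton} → 100
  Site C (6, 11): covers {Ashton, Elwood, Fenton, Granby} → 166
  Site D (0, 8): covers {Brookfield, Denby, Elwood, Granby} → 94
Maximum coverage at Site C: 166 mail sacks per day.

Site C, covering 166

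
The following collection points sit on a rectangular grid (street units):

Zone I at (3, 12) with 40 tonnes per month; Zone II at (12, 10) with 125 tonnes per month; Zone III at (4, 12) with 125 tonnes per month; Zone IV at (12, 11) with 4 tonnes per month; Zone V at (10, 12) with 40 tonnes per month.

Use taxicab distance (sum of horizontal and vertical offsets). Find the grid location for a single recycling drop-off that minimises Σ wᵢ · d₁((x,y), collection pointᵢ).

Manhattan distance separates: Σwᵢ(|x−xᵢ|+|y−yᵢ|) = Σwᵢ|x−xᵢ| + Σwᵢ|y−yᵢ|, so x and y are optimised independently as 1-D weighted medians.
Total weight W = 334; half = 167.
x-coordinate, sorted with cumulative weight:
  x=3 (Zone I, w=40) cum 40
  x=4 (Zone III, w=125) cum 165
  x=10 (Zone V, w=40) cum 205  ← median
  x=12 (Zone II, w=125) cum 330
  x=12 (Zone IV, w=4) cum 334
⇒ x* = 10
y-coordinate, sorted with cumulative weight:
  y=10 (Zone II, w=125) cum 125
  y=11 (Zone IV, w=4) cum 129
  y=12 (Zone I, w=40) cum 169  ← median
  y=12 (Zone III, w=125) cum 294
  y=12 (Zone V, w=40) cum 334
⇒ y* = 12

(10, 12)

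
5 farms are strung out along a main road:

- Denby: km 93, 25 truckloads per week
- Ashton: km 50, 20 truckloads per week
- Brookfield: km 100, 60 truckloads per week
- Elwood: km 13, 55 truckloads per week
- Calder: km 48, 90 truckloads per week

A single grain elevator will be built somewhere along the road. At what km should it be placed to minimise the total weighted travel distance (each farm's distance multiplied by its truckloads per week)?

For a sum of weighted absolute distances on a line, the optimum is the weighted median (not the mean). Total weight W = 250; half-weight = 125.
Sort by position and accumulate weight:
  km 13 (Elwood, w=55) → cum 55
  km 48 (Calder, w=90) → cum 145  ≥ 125 → median here
  km 50 (Ashton, w=20) → cum 165
  km 93 (Denby, w=25) → cum 190
  km 100 (Brookfield, w=60) → cum 250
Optimal location: km 48.

x = 48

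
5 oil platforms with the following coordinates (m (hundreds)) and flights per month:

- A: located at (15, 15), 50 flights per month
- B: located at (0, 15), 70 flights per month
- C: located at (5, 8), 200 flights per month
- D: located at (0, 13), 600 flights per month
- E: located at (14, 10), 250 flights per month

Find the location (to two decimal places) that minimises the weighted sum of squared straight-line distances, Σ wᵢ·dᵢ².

The minimiser of Σwᵢ‖p−pᵢ‖² is the weighted centroid p* = (Σwᵢpᵢ)/(Σwᵢ).
Σwᵢ = 1170.
Σwᵢxᵢ = 50·15 + 70·0 + 200·5 + 600·0 + 250·14 = 5250.
Σwᵢyᵢ = 50·15 + 70·15 + 200·8 + 600·13 + 250·10 = 13700.
x* = 5250/1170 = 4.49, y* = 13700/1170 = 11.71.

(4.49, 11.71)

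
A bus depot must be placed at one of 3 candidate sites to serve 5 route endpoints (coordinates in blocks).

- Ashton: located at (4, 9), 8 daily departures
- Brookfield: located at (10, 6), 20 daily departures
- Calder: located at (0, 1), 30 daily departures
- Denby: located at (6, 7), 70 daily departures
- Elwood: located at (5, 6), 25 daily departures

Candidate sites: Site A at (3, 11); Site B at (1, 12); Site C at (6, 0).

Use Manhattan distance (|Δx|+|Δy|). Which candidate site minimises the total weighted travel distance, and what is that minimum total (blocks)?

Total weighted distance at each candidate:
  Site A (3, 11): total = 1319
  Site B (1, 12): total = 1658
  Site C (6, 0): total = 1163
Minimum is at Site C with total 1163 blocks.

Site C, total 1163 blocks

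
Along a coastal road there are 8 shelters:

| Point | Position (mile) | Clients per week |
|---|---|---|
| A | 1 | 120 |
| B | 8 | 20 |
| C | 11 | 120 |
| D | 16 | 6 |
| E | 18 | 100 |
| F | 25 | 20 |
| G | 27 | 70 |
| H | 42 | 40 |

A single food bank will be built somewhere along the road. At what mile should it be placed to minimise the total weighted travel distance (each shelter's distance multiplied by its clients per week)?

x = 11

For a sum of weighted absolute distances on a line, the optimum is the weighted median (not the mean). Total weight W = 496; half-weight = 248.
Sort by position and accumulate weight:
  mile 1 (A, w=120) → cum 120
  mile 8 (B, w=20) → cum 140
  mile 11 (C, w=120) → cum 260  ≥ 248 → median here
  mile 16 (D, w=6) → cum 266
  mile 18 (E, w=100) → cum 366
  mile 25 (F, w=20) → cum 386
  mile 27 (G, w=70) → cum 456
  mile 42 (H, w=40) → cum 496
Optimal location: mile 11.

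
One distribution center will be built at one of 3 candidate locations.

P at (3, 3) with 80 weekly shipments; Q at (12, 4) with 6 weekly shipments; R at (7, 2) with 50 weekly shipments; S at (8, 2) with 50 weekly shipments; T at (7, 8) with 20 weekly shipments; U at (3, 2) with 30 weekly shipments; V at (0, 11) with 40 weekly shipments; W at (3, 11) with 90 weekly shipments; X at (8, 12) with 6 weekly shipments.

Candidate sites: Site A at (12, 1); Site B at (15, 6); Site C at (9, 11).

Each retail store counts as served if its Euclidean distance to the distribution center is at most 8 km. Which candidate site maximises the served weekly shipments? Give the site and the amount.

Coverage radius r = 8 km; a point is covered iff (Δx)²+(Δy)² ≤ 8² = 64.
  Site A (12, 1): covers {Q, R, S} → 106
  Site B (15, 6): covers {Q} → 6
  Site C (9, 11): covers {Q, T, W, X} → 122
Maximum coverage at Site C: 122 weekly shipments.

Site C, covering 122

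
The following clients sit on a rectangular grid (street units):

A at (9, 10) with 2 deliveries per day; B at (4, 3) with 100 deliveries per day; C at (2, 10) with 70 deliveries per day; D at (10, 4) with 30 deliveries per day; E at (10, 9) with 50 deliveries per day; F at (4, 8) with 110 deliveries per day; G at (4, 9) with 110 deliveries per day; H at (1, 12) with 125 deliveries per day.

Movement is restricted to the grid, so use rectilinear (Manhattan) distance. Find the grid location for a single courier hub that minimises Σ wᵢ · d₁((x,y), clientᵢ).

Manhattan distance separates: Σwᵢ(|x−xᵢ|+|y−yᵢ|) = Σwᵢ|x−xᵢ| + Σwᵢ|y−yᵢ|, so x and y are optimised independently as 1-D weighted medians.
Total weight W = 597; half = 298.5.
x-coordinate, sorted with cumulative weight:
  x=1 (H, w=125) cum 125
  x=2 (C, w=70) cum 195
  x=4 (B, w=100) cum 295
  x=4 (F, w=110) cum 405  ← median
  x=4 (G, w=110) cum 515
  x=9 (A, w=2) cum 517
  x=10 (D, w=30) cum 547
  x=10 (E, w=50) cum 597
⇒ x* = 4
y-coordinate, sorted with cumulative weight:
  y=3 (B, w=100) cum 100
  y=4 (D, w=30) cum 130
  y=8 (F, w=110) cum 240
  y=9 (E, w=50) cum 290
  y=9 (G, w=110) cum 400  ← median
  y=10 (A, w=2) cum 402
  y=10 (C, w=70) cum 472
  y=12 (H, w=125) cum 597
⇒ y* = 9

(4, 9)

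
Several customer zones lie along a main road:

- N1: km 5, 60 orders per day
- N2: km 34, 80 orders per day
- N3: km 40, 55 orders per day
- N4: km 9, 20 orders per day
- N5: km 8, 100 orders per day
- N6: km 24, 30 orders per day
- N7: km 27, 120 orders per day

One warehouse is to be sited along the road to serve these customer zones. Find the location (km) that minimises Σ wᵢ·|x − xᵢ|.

x = 27

For a sum of weighted absolute distances on a line, the optimum is the weighted median (not the mean). Total weight W = 465; half-weight = 232.5.
Sort by position and accumulate weight:
  km 5 (N1, w=60) → cum 60
  km 8 (N5, w=100) → cum 160
  km 9 (N4, w=20) → cum 180
  km 24 (N6, w=30) → cum 210
  km 27 (N7, w=120) → cum 330  ≥ 232.5 → median here
  km 34 (N2, w=80) → cum 410
  km 40 (N3, w=55) → cum 465
Optimal location: km 27.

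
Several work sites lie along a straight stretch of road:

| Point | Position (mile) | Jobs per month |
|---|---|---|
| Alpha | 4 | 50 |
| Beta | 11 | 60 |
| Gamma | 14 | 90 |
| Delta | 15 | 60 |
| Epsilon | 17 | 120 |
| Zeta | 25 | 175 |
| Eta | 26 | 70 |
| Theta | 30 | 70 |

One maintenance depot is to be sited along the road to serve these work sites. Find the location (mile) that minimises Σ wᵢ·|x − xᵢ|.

For a sum of weighted absolute distances on a line, the optimum is the weighted median (not the mean). Total weight W = 695; half-weight = 347.5.
Sort by position and accumulate weight:
  mile 4 (Alpha, w=50) → cum 50
  mile 11 (Beta, w=60) → cum 110
  mile 14 (Gamma, w=90) → cum 200
  mile 15 (Delta, w=60) → cum 260
  mile 17 (Epsilon, w=120) → cum 380  ≥ 347.5 → median here
  mile 25 (Zeta, w=175) → cum 555
  mile 26 (Eta, w=70) → cum 625
  mile 30 (Theta, w=70) → cum 695
Optimal location: mile 17.

x = 17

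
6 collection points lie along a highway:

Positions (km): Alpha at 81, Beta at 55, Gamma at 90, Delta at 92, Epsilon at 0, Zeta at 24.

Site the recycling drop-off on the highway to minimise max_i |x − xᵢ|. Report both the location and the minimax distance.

location 46, max distance 46

The 1-center on a line is the midpoint of the two extreme points: leftmost at 0, rightmost at 92.
Optimal location = (0 + 92)/2 = 46; maximum distance = (92 − 0)/2 = 46.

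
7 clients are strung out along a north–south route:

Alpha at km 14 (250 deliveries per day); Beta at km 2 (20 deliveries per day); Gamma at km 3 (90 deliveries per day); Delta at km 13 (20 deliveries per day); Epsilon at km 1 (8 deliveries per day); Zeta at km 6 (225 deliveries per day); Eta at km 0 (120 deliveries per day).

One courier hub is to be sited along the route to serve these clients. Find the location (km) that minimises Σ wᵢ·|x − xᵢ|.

For a sum of weighted absolute distances on a line, the optimum is the weighted median (not the mean). Total weight W = 733; half-weight = 366.5.
Sort by position and accumulate weight:
  km 0 (Eta, w=120) → cum 120
  km 1 (Epsilon, w=8) → cum 128
  km 2 (Beta, w=20) → cum 148
  km 3 (Gamma, w=90) → cum 238
  km 6 (Zeta, w=225) → cum 463  ≥ 366.5 → median here
  km 13 (Delta, w=20) → cum 483
  km 14 (Alpha, w=250) → cum 733
Optimal location: km 6.

x = 6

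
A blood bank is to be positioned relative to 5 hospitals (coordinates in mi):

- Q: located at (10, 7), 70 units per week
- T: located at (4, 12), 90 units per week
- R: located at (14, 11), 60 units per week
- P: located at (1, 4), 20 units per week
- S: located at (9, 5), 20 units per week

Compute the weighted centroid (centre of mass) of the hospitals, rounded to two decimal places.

(8.08, 9.27)

The minimiser of Σwᵢ‖p−pᵢ‖² is the weighted centroid p* = (Σwᵢpᵢ)/(Σwᵢ).
Σwᵢ = 260.
Σwᵢxᵢ = 70·10 + 90·4 + 60·14 + 20·1 + 20·9 = 2100.
Σwᵢyᵢ = 70·7 + 90·12 + 60·11 + 20·4 + 20·5 = 2410.
x* = 2100/260 = 8.08, y* = 2410/260 = 9.27.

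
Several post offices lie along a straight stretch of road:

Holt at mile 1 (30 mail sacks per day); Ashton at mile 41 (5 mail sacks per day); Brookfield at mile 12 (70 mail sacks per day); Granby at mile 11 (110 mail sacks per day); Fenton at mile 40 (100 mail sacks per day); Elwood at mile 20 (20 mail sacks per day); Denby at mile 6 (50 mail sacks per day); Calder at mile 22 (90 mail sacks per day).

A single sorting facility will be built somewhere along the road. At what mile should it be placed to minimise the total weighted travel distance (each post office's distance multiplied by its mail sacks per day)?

For a sum of weighted absolute distances on a line, the optimum is the weighted median (not the mean). Total weight W = 475; half-weight = 237.5.
Sort by position and accumulate weight:
  mile 1 (Holt, w=30) → cum 30
  mile 6 (Denby, w=50) → cum 80
  mile 11 (Granby, w=110) → cum 190
  mile 12 (Brookfield, w=70) → cum 260  ≥ 237.5 → median here
  mile 20 (Elwood, w=20) → cum 280
  mile 22 (Calder, w=90) → cum 370
  mile 40 (Fenton, w=100) → cum 470
  mile 41 (Ashton, w=5) → cum 475
Optimal location: mile 12.

x = 12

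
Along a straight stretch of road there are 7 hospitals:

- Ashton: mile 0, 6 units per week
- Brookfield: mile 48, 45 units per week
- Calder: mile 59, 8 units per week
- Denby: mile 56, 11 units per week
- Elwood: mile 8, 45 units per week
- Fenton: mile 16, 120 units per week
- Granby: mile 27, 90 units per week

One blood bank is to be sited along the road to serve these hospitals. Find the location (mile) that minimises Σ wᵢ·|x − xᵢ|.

x = 16

For a sum of weighted absolute distances on a line, the optimum is the weighted median (not the mean). Total weight W = 325; half-weight = 162.5.
Sort by position and accumulate weight:
  mile 0 (Ashton, w=6) → cum 6
  mile 8 (Elwood, w=45) → cum 51
  mile 16 (Fenton, w=120) → cum 171  ≥ 162.5 → median here
  mile 27 (Granby, w=90) → cum 261
  mile 48 (Brookfield, w=45) → cum 306
  mile 56 (Denby, w=11) → cum 317
  mile 59 (Calder, w=8) → cum 325
Optimal location: mile 16.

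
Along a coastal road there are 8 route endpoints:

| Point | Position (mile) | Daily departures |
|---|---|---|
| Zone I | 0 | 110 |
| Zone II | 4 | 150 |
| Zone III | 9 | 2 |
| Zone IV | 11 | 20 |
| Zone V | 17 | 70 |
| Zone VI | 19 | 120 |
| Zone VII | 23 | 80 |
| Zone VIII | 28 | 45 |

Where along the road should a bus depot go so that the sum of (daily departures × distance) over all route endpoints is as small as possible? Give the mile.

For a sum of weighted absolute distances on a line, the optimum is the weighted median (not the mean). Total weight W = 597; half-weight = 298.5.
Sort by position and accumulate weight:
  mile 0 (Zone I, w=110) → cum 110
  mile 4 (Zone II, w=150) → cum 260
  mile 9 (Zone III, w=2) → cum 262
  mile 11 (Zone IV, w=20) → cum 282
  mile 17 (Zone V, w=70) → cum 352  ≥ 298.5 → median here
  mile 19 (Zone VI, w=120) → cum 472
  mile 23 (Zone VII, w=80) → cum 552
  mile 28 (Zone VIII, w=45) → cum 597
Optimal location: mile 17.

x = 17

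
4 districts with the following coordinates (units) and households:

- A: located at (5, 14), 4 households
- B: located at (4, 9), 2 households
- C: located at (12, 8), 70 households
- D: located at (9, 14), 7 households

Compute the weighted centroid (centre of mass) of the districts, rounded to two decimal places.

The minimiser of Σwᵢ‖p−pᵢ‖² is the weighted centroid p* = (Σwᵢpᵢ)/(Σwᵢ).
Σwᵢ = 83.
Σwᵢxᵢ = 4·5 + 2·4 + 70·12 + 7·9 = 931.
Σwᵢyᵢ = 4·14 + 2·9 + 70·8 + 7·14 = 732.
x* = 931/83 = 11.22, y* = 732/83 = 8.82.

(11.22, 8.82)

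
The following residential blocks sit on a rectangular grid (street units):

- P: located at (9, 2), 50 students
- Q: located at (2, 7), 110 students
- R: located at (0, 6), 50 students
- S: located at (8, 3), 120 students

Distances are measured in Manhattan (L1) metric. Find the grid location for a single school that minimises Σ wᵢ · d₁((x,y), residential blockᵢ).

(8, 3)

Manhattan distance separates: Σwᵢ(|x−xᵢ|+|y−yᵢ|) = Σwᵢ|x−xᵢ| + Σwᵢ|y−yᵢ|, so x and y are optimised independently as 1-D weighted medians.
Total weight W = 330; half = 165.
x-coordinate, sorted with cumulative weight:
  x=0 (R, w=50) cum 50
  x=2 (Q, w=110) cum 160
  x=8 (S, w=120) cum 280  ← median
  x=9 (P, w=50) cum 330
⇒ x* = 8
y-coordinate, sorted with cumulative weight:
  y=2 (P, w=50) cum 50
  y=3 (S, w=120) cum 170  ← median
  y=6 (R, w=50) cum 220
  y=7 (Q, w=110) cum 330
⇒ y* = 3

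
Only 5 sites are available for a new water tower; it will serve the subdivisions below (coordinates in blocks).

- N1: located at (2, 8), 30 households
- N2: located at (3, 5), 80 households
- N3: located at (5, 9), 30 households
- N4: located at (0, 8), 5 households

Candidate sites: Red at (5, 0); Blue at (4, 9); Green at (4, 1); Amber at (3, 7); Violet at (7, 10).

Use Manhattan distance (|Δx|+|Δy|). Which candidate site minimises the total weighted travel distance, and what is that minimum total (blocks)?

Total weighted distance at each candidate:
  Red (5, 0): total = 1225
  Blue (4, 9): total = 545
  Green (4, 1): total = 995
  Amber (3, 7): total = 360
  Violet (7, 10): total = 1065
Minimum is at Amber with total 360 blocks.

Amber, total 360 blocks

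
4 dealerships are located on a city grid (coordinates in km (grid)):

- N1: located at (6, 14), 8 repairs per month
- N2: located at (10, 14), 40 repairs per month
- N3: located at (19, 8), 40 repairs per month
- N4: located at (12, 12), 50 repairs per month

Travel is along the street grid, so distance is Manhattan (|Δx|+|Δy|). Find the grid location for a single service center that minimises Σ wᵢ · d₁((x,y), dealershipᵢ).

Manhattan distance separates: Σwᵢ(|x−xᵢ|+|y−yᵢ|) = Σwᵢ|x−xᵢ| + Σwᵢ|y−yᵢ|, so x and y are optimised independently as 1-D weighted medians.
Total weight W = 138; half = 69.
x-coordinate, sorted with cumulative weight:
  x=6 (N1, w=8) cum 8
  x=10 (N2, w=40) cum 48
  x=12 (N4, w=50) cum 98  ← median
  x=19 (N3, w=40) cum 138
⇒ x* = 12
y-coordinate, sorted with cumulative weight:
  y=8 (N3, w=40) cum 40
  y=12 (N4, w=50) cum 90  ← median
  y=14 (N1, w=8) cum 98
  y=14 (N2, w=40) cum 138
⇒ y* = 12

(12, 12)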